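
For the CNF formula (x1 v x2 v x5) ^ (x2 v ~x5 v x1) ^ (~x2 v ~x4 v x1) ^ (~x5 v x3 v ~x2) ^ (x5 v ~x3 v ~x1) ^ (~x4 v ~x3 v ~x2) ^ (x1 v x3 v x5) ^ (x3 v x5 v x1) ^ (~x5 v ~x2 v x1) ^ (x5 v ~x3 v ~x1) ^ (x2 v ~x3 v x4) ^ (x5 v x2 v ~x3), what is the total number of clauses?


Each group enclosed in parentheses joined by ^ is one clause.
Counting the conjuncts: 12 clauses.

12


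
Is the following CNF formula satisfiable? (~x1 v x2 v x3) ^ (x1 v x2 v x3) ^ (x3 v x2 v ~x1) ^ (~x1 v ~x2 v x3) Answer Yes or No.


Check all 8 possible truth assignments.
Number of satisfying assignments found: 5.
The formula is satisfiable.

Yes


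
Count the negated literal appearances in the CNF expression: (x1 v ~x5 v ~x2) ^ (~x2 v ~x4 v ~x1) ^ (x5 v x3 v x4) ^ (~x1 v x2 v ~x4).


Scan each clause for negated literals.
Clause 1: 2 negative; Clause 2: 3 negative; Clause 3: 0 negative; Clause 4: 2 negative.
Total negative literal occurrences = 7.

7


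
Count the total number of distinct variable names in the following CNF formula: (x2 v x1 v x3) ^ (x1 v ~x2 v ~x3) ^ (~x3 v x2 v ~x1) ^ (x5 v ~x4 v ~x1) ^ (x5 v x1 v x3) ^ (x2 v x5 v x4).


Identify each distinct variable in the formula.
Variables found: x1, x2, x3, x4, x5.
Total distinct variables = 5.

5


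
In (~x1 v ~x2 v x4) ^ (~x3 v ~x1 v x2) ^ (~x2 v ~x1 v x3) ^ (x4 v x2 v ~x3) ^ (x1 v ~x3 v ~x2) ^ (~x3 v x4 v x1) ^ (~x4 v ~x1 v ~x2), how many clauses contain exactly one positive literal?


A definite clause has exactly one positive literal.
Clause 1: 1 positive -> definite
Clause 2: 1 positive -> definite
Clause 3: 1 positive -> definite
Clause 4: 2 positive -> not definite
Clause 5: 1 positive -> definite
Clause 6: 2 positive -> not definite
Clause 7: 0 positive -> not definite
Definite clause count = 4.

4


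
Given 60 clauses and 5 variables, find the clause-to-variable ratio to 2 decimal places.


Clause-to-variable ratio = clauses / variables.
60 / 5 = 12.0.

12.0


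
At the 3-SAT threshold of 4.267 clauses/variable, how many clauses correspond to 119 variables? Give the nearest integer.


The 3-SAT phase transition occurs at approximately 4.267 clauses per variable.
m = 4.267 * 119 = 507.773.
Rounded to nearest integer: 508.

508


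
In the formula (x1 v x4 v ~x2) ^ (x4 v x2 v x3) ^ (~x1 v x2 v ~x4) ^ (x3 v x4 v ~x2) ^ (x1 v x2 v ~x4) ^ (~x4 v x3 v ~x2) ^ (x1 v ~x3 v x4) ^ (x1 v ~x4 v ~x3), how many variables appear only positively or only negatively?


A pure literal appears in only one polarity across all clauses.
No pure literals found.
Count = 0.

0


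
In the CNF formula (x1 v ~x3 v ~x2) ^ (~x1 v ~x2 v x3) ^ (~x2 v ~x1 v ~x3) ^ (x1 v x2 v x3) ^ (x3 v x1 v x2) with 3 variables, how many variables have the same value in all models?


Find all satisfying assignments: 4 model(s).
Check which variables have the same value in every model.
No variable is fixed across all models.
Backbone size = 0.

0


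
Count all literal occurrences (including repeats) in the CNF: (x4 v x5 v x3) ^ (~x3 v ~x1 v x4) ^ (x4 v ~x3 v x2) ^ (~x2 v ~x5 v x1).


Clause lengths: 3, 3, 3, 3.
Sum = 3 + 3 + 3 + 3 = 12.

12


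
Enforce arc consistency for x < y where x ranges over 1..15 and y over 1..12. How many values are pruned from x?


For the constraint x < y, x needs a supporting value in y's domain.
x can be at most 11 (one less than y's maximum).
Valid x values from domain: 11 out of 15.
Pruned = 15 - 11 = 4.

4


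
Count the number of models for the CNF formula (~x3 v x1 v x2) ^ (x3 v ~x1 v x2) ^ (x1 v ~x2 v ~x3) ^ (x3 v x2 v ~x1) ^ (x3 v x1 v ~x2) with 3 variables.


Enumerate all 8 truth assignments over 3 variables.
Test each against every clause.
Satisfying assignments found: 4.

4


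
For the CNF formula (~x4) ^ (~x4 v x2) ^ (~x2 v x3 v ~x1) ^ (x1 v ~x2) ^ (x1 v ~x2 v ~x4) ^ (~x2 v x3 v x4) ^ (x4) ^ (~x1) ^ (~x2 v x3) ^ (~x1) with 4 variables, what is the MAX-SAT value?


Enumerate all 16 truth assignments.
For each, count how many of the 10 clauses are satisfied.
The formula is not fully satisfiable, so the maximum is below 10.
Maximum simultaneously satisfiable clauses = 9.

9


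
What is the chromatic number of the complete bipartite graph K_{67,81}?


K_{67,81} is bipartite by definition: the two parts are independent sets, with every edge crossing between them.
Color all vertices in one part with color 1 and all vertices in the other part with color 2.
Since the graph has at least one edge, one color does not suffice.
Chromatic number = 2.

2


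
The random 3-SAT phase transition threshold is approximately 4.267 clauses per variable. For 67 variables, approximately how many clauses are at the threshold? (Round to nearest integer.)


The 3-SAT phase transition occurs at approximately 4.267 clauses per variable.
m = 4.267 * 67 = 285.889.
Rounded to nearest integer: 286.

286


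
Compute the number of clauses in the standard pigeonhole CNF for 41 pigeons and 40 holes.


The PHP encoding has two parts:
1) At-least-one-hole clauses: 41 (one per pigeon, each with 40 literals).
2) At-most-one-pigeon-per-hole clauses: 40 holes * C(41,2) = 40 * 820 = 32800.
Total clauses = 41 + 32800 = 32841.

32841


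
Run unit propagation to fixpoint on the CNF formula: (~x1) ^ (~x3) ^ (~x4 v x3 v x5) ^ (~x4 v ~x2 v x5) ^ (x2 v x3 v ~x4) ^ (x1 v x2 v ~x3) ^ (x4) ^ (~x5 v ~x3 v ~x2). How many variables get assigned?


Unit propagation repeatedly assigns the literal in any unit clause, then simplifies.
Assignments in order: x1 = F, x3 = F, x4 = T, x5 = T, x2 = T.
No further unit clauses remain.
Total variables assigned = 5.

5


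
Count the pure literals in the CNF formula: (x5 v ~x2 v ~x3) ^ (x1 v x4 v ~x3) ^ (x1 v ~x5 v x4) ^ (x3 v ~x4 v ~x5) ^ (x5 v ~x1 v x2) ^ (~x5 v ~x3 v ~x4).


A pure literal appears in only one polarity across all clauses.
No pure literals found.
Count = 0.

0


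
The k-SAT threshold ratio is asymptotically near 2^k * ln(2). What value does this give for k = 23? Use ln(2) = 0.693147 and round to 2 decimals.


Using the asymptotic formula: threshold ~ 2^k * ln(2).
2^23 = 8388608.
8388608 * 0.693147 = 5814538.47.

5814538.47


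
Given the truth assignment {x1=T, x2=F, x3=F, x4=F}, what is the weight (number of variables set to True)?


The weight is the number of variables assigned True.
True variables: x1.
Weight = 1.

1


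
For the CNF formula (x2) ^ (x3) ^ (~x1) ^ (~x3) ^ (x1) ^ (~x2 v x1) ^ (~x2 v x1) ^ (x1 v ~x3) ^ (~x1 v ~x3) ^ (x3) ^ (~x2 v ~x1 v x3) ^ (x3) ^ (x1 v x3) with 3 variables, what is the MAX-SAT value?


Enumerate all 8 truth assignments.
For each, count how many of the 13 clauses are satisfied.
The formula is not fully satisfiable, so the maximum is below 13.
Maximum simultaneously satisfiable clauses = 10.

10


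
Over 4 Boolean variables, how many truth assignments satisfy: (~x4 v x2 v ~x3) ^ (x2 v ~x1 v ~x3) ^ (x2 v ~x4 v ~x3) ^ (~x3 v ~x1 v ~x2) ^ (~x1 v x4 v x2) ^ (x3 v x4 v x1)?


Enumerate all 16 truth assignments over 4 variables.
Test each against every clause.
Satisfying assignments found: 8.

8


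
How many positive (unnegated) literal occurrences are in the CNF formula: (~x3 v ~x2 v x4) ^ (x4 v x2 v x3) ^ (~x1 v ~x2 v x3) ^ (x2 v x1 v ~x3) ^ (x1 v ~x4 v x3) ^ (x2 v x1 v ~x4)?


Scan each clause for unnegated literals.
Clause 1: 1 positive; Clause 2: 3 positive; Clause 3: 1 positive; Clause 4: 2 positive; Clause 5: 2 positive; Clause 6: 2 positive.
Total positive literal occurrences = 11.

11


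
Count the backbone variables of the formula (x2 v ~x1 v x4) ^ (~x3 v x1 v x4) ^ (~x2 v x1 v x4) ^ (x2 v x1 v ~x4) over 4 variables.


Find all satisfying assignments: 9 model(s).
Check which variables have the same value in every model.
No variable is fixed across all models.
Backbone size = 0.

0


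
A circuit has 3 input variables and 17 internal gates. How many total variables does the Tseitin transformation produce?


The Tseitin transformation introduces one auxiliary variable per gate.
Total variables = inputs + gates = 3 + 17 = 20.

20


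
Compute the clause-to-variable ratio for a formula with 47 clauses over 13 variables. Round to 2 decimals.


Clause-to-variable ratio = clauses / variables.
47 / 13 = 3.62.

3.62


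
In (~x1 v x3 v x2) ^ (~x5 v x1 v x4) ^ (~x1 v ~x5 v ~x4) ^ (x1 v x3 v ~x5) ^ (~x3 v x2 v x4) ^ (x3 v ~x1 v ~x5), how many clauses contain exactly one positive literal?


A definite clause has exactly one positive literal.
Clause 1: 2 positive -> not definite
Clause 2: 2 positive -> not definite
Clause 3: 0 positive -> not definite
Clause 4: 2 positive -> not definite
Clause 5: 2 positive -> not definite
Clause 6: 1 positive -> definite
Definite clause count = 1.

1


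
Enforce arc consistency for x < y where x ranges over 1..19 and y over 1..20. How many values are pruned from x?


For the constraint x < y, x needs a supporting value in y's domain.
x can be at most 19 (one less than y's maximum).
Valid x values from domain: 19 out of 19.
Pruned = 19 - 19 = 0.

0


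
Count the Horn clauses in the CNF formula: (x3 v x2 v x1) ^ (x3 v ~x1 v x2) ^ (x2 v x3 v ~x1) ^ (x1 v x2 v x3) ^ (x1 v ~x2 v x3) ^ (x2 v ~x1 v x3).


A Horn clause has at most one positive literal.
Clause 1: 3 positive lit(s) -> not Horn
Clause 2: 2 positive lit(s) -> not Horn
Clause 3: 2 positive lit(s) -> not Horn
Clause 4: 3 positive lit(s) -> not Horn
Clause 5: 2 positive lit(s) -> not Horn
Clause 6: 2 positive lit(s) -> not Horn
Total Horn clauses = 0.

0


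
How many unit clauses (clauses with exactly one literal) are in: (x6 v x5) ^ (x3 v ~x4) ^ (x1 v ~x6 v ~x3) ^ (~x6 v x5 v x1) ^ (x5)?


A unit clause contains exactly one literal.
Unit clauses found: (x5).
Count = 1.

1


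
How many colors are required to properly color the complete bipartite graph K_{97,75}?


K_{97,75} is bipartite by definition: the two parts are independent sets, with every edge crossing between them.
Color all vertices in one part with color 1 and all vertices in the other part with color 2.
Since the graph has at least one edge, one color does not suffice.
Chromatic number = 2.

2


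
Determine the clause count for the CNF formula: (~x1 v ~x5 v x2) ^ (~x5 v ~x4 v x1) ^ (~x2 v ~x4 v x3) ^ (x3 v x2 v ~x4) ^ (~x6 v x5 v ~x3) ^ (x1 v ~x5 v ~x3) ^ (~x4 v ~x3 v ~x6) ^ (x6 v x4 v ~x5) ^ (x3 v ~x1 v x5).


Each group enclosed in parentheses joined by ^ is one clause.
Counting the conjuncts: 9 clauses.

9


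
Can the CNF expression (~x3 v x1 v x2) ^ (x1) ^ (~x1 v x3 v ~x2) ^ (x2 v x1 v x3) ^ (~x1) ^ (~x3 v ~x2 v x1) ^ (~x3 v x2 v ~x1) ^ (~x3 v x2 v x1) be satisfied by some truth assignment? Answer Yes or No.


Check all 8 possible truth assignments.
Number of satisfying assignments found: 0.
The formula is unsatisfiable.

No


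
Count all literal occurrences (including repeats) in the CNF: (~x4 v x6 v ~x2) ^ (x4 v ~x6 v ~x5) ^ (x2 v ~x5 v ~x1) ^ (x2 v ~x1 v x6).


Clause lengths: 3, 3, 3, 3.
Sum = 3 + 3 + 3 + 3 = 12.

12


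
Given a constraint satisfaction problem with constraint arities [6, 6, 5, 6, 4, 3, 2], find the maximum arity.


The arities are: 6, 6, 5, 6, 4, 3, 2.
Scan for the maximum value.
Maximum arity = 6.

6


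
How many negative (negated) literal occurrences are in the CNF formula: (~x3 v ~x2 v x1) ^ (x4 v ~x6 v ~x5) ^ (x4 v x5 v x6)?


Scan each clause for negated literals.
Clause 1: 2 negative; Clause 2: 2 negative; Clause 3: 0 negative.
Total negative literal occurrences = 4.

4


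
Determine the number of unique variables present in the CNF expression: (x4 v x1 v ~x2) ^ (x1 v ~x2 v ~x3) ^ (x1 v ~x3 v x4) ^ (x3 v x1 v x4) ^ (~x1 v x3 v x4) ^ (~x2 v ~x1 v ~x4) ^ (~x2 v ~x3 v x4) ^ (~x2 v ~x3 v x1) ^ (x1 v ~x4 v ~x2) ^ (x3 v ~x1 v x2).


Identify each distinct variable in the formula.
Variables found: x1, x2, x3, x4.
Total distinct variables = 4.

4


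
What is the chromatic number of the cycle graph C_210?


A cycle on an even number of vertices is bipartite: alternate two colors around the cycle.
Since 210 is even, two colors suffice, and at least two are needed because the graph has edges.
Chromatic number = 2.

2


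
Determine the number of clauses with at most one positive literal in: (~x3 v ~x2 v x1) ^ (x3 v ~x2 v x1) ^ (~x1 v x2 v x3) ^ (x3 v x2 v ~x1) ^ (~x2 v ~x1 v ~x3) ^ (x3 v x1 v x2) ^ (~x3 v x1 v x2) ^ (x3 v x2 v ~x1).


A Horn clause has at most one positive literal.
Clause 1: 1 positive lit(s) -> Horn
Clause 2: 2 positive lit(s) -> not Horn
Clause 3: 2 positive lit(s) -> not Horn
Clause 4: 2 positive lit(s) -> not Horn
Clause 5: 0 positive lit(s) -> Horn
Clause 6: 3 positive lit(s) -> not Horn
Clause 7: 2 positive lit(s) -> not Horn
Clause 8: 2 positive lit(s) -> not Horn
Total Horn clauses = 2.

2


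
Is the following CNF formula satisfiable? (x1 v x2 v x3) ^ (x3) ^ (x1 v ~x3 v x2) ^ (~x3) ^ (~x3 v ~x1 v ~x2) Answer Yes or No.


Check all 8 possible truth assignments.
Number of satisfying assignments found: 0.
The formula is unsatisfiable.

No


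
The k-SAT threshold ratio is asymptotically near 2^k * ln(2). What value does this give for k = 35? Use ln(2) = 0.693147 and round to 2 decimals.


Using the asymptotic formula: threshold ~ 2^k * ln(2).
2^35 = 34359738368.
34359738368 * 0.693147 = 23816349570.56.

23816349570.56


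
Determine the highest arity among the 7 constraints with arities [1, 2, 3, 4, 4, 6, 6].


The arities are: 1, 2, 3, 4, 4, 6, 6.
Scan for the maximum value.
Maximum arity = 6.

6


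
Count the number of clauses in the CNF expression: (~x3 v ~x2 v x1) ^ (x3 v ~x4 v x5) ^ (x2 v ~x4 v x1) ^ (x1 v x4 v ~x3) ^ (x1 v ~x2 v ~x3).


Each group enclosed in parentheses joined by ^ is one clause.
Counting the conjuncts: 5 clauses.

5


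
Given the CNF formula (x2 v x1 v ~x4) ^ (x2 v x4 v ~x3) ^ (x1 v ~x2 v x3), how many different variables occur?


Identify each distinct variable in the formula.
Variables found: x1, x2, x3, x4.
Total distinct variables = 4.

4


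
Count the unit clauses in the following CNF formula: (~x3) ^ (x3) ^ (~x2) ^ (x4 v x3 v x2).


A unit clause contains exactly one literal.
Unit clauses found: (~x3), (x3), (~x2).
Count = 3.

3


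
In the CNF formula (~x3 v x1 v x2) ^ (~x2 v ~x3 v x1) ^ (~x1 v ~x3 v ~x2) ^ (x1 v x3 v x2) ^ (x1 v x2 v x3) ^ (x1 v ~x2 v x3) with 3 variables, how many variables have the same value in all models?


Find all satisfying assignments: 3 model(s).
Check which variables have the same value in every model.
Fixed variables: x1=T.
Backbone size = 1.

1


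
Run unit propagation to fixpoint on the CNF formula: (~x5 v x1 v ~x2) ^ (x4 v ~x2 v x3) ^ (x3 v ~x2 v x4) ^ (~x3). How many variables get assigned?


Unit propagation repeatedly assigns the literal in any unit clause, then simplifies.
Assignments in order: x3 = F.
No further unit clauses remain.
Total variables assigned = 1.

1


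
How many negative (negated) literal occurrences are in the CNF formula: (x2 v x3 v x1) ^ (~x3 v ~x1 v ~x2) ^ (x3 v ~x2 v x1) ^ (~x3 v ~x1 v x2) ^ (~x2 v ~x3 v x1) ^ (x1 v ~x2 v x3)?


Scan each clause for negated literals.
Clause 1: 0 negative; Clause 2: 3 negative; Clause 3: 1 negative; Clause 4: 2 negative; Clause 5: 2 negative; Clause 6: 1 negative.
Total negative literal occurrences = 9.

9


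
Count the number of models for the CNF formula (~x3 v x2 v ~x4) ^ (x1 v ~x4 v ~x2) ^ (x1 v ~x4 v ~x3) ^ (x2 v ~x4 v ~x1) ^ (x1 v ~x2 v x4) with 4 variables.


Enumerate all 16 truth assignments over 4 variables.
Test each against every clause.
Satisfying assignments found: 9.

9


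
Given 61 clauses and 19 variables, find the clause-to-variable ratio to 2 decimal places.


Clause-to-variable ratio = clauses / variables.
61 / 19 = 3.21.

3.21


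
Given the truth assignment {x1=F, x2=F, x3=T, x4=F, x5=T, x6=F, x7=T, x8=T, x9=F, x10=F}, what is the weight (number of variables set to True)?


The weight is the number of variables assigned True.
True variables: x3, x5, x7, x8.
Weight = 4.

4


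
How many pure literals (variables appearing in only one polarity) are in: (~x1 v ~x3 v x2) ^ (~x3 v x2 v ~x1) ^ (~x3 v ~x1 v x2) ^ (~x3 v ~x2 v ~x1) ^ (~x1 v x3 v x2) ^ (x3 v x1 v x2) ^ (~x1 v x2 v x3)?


A pure literal appears in only one polarity across all clauses.
No pure literals found.
Count = 0.

0


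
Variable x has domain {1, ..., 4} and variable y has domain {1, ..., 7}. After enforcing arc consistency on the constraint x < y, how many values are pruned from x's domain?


For the constraint x < y, x needs a supporting value in y's domain.
x can be at most 6 (one less than y's maximum).
Valid x values from domain: 4 out of 4.
Pruned = 4 - 4 = 0.

0


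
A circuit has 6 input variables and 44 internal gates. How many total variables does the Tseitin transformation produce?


The Tseitin transformation introduces one auxiliary variable per gate.
Total variables = inputs + gates = 6 + 44 = 50.

50


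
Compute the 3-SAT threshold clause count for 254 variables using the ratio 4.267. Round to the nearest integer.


The 3-SAT phase transition occurs at approximately 4.267 clauses per variable.
m = 4.267 * 254 = 1083.818.
Rounded to nearest integer: 1084.

1084


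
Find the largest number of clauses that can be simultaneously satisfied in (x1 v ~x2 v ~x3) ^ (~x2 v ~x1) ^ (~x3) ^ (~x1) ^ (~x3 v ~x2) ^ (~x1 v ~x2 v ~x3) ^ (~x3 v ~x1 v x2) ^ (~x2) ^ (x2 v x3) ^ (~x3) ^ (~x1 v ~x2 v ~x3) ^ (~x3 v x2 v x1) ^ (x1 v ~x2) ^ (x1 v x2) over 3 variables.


Enumerate all 8 truth assignments.
For each, count how many of the 14 clauses are satisfied.
The formula is not fully satisfiable, so the maximum is below 14.
Maximum simultaneously satisfiable clauses = 12.

12


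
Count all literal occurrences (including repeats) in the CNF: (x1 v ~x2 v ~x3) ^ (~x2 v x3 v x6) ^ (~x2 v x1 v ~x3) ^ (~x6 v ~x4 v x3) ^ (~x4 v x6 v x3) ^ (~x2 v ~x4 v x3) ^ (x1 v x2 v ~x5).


Clause lengths: 3, 3, 3, 3, 3, 3, 3.
Sum = 3 + 3 + 3 + 3 + 3 + 3 + 3 = 21.

21


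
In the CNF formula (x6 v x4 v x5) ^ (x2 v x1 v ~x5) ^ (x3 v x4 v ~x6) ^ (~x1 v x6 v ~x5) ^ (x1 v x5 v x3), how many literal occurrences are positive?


Scan each clause for unnegated literals.
Clause 1: 3 positive; Clause 2: 2 positive; Clause 3: 2 positive; Clause 4: 1 positive; Clause 5: 3 positive.
Total positive literal occurrences = 11.

11


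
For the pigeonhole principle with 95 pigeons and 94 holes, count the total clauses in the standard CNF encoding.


The PHP encoding has two parts:
1) At-least-one-hole clauses: 95 (one per pigeon, each with 94 literals).
2) At-most-one-pigeon-per-hole clauses: 94 holes * C(95,2) = 94 * 4465 = 419710.
Total clauses = 95 + 419710 = 419805.

419805


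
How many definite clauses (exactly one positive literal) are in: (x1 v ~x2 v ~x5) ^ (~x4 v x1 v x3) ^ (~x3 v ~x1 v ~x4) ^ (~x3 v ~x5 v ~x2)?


A definite clause has exactly one positive literal.
Clause 1: 1 positive -> definite
Clause 2: 2 positive -> not definite
Clause 3: 0 positive -> not definite
Clause 4: 0 positive -> not definite
Definite clause count = 1.

1


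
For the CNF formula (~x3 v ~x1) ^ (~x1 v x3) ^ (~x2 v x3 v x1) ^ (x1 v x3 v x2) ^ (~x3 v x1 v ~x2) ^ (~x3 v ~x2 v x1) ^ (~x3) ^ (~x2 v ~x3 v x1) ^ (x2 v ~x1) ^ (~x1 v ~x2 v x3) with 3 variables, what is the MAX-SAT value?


Enumerate all 8 truth assignments.
For each, count how many of the 10 clauses are satisfied.
The formula is not fully satisfiable, so the maximum is below 10.
Maximum simultaneously satisfiable clauses = 9.

9


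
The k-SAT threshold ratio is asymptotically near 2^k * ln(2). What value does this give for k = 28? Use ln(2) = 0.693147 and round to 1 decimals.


Using the asymptotic formula: threshold ~ 2^k * ln(2).
2^28 = 268435456.
268435456 * 0.693147 = 186065231.0.

186065231.0


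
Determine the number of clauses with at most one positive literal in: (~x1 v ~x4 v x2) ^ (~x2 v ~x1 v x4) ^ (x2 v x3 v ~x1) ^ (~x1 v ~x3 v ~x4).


A Horn clause has at most one positive literal.
Clause 1: 1 positive lit(s) -> Horn
Clause 2: 1 positive lit(s) -> Horn
Clause 3: 2 positive lit(s) -> not Horn
Clause 4: 0 positive lit(s) -> Horn
Total Horn clauses = 3.

3


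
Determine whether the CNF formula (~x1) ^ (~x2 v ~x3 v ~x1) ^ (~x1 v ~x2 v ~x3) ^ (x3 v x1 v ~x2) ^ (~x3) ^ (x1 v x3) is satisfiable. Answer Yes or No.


Check all 8 possible truth assignments.
Number of satisfying assignments found: 0.
The formula is unsatisfiable.

No


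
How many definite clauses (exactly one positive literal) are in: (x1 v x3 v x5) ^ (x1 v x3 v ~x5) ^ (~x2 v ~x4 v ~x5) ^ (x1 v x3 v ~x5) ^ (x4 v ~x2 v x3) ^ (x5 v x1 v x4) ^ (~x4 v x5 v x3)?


A definite clause has exactly one positive literal.
Clause 1: 3 positive -> not definite
Clause 2: 2 positive -> not definite
Clause 3: 0 positive -> not definite
Clause 4: 2 positive -> not definite
Clause 5: 2 positive -> not definite
Clause 6: 3 positive -> not definite
Clause 7: 2 positive -> not definite
Definite clause count = 0.

0


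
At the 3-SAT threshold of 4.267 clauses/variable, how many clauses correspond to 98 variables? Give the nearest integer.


The 3-SAT phase transition occurs at approximately 4.267 clauses per variable.
m = 4.267 * 98 = 418.166.
Rounded to nearest integer: 418.

418


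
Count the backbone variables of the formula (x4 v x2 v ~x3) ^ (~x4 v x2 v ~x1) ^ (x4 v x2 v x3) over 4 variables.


Find all satisfying assignments: 10 model(s).
Check which variables have the same value in every model.
No variable is fixed across all models.
Backbone size = 0.

0


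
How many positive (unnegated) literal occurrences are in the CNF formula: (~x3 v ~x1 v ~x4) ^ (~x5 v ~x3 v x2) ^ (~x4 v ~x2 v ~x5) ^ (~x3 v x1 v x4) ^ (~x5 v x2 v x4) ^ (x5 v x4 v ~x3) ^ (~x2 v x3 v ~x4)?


Scan each clause for unnegated literals.
Clause 1: 0 positive; Clause 2: 1 positive; Clause 3: 0 positive; Clause 4: 2 positive; Clause 5: 2 positive; Clause 6: 2 positive; Clause 7: 1 positive.
Total positive literal occurrences = 8.

8


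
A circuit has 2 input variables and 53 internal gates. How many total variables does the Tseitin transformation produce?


The Tseitin transformation introduces one auxiliary variable per gate.
Total variables = inputs + gates = 2 + 53 = 55.

55


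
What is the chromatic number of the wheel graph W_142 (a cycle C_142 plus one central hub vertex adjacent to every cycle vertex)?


W_142 consists of the cycle C_142 together with a hub vertex adjacent to every cycle vertex.
The cycle C_142 needs 2 colors (even cycle -> 2).
The hub is adjacent to every cycle vertex, so it must receive a new color distinct from all of them.
Chromatic number = 2 + 1 = 3.

3


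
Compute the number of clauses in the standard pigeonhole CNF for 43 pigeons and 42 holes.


The PHP encoding has two parts:
1) At-least-one-hole clauses: 43 (one per pigeon, each with 42 literals).
2) At-most-one-pigeon-per-hole clauses: 42 holes * C(43,2) = 42 * 903 = 37926.
Total clauses = 43 + 37926 = 37969.

37969


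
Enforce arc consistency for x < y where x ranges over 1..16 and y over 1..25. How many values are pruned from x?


For the constraint x < y, x needs a supporting value in y's domain.
x can be at most 24 (one less than y's maximum).
Valid x values from domain: 16 out of 16.
Pruned = 16 - 16 = 0.

0


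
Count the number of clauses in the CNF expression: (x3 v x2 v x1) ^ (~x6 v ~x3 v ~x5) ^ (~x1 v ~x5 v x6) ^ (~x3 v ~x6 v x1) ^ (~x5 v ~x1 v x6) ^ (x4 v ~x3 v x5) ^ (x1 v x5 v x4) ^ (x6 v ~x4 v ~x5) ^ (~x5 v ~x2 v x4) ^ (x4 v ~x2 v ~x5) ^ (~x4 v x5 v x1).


Each group enclosed in parentheses joined by ^ is one clause.
Counting the conjuncts: 11 clauses.

11


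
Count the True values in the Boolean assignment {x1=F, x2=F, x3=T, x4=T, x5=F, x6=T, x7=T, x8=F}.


The weight is the number of variables assigned True.
True variables: x3, x4, x6, x7.
Weight = 4.

4


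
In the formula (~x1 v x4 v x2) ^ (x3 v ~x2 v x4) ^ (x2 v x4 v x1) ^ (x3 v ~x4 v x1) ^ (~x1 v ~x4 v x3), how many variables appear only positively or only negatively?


A pure literal appears in only one polarity across all clauses.
Pure literals: x3 (positive only).
Count = 1.

1


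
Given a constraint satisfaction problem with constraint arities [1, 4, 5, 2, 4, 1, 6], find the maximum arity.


The arities are: 1, 4, 5, 2, 4, 1, 6.
Scan for the maximum value.
Maximum arity = 6.

6


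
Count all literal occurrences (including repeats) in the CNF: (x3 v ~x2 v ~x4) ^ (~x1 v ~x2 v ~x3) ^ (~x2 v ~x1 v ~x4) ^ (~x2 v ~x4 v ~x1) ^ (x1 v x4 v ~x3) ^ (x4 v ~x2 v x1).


Clause lengths: 3, 3, 3, 3, 3, 3.
Sum = 3 + 3 + 3 + 3 + 3 + 3 = 18.

18


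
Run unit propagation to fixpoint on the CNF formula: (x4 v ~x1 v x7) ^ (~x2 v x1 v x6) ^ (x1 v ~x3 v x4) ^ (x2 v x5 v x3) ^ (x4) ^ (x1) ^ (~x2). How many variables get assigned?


Unit propagation repeatedly assigns the literal in any unit clause, then simplifies.
Assignments in order: x4 = T, x1 = T, x2 = F.
No further unit clauses remain.
Total variables assigned = 3.

3


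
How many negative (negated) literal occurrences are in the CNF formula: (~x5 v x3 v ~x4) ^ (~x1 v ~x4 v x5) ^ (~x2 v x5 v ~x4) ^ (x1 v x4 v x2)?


Scan each clause for negated literals.
Clause 1: 2 negative; Clause 2: 2 negative; Clause 3: 2 negative; Clause 4: 0 negative.
Total negative literal occurrences = 6.

6


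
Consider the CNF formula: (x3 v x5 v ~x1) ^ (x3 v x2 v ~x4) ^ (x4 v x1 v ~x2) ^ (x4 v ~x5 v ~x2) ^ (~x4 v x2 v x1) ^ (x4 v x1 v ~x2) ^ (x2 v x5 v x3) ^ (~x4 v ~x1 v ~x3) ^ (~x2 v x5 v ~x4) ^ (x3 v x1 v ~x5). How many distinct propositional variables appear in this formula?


Identify each distinct variable in the formula.
Variables found: x1, x2, x3, x4, x5.
Total distinct variables = 5.

5


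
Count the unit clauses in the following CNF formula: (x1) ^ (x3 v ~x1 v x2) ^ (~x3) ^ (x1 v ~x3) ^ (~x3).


A unit clause contains exactly one literal.
Unit clauses found: (x1), (~x3), (~x3).
Count = 3.

3


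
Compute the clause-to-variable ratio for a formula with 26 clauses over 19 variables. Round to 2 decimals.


Clause-to-variable ratio = clauses / variables.
26 / 19 = 1.37.

1.37


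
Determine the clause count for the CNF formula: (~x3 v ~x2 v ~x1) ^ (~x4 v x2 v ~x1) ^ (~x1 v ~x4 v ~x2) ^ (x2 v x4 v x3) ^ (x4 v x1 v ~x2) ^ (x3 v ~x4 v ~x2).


Each group enclosed in parentheses joined by ^ is one clause.
Counting the conjuncts: 6 clauses.

6


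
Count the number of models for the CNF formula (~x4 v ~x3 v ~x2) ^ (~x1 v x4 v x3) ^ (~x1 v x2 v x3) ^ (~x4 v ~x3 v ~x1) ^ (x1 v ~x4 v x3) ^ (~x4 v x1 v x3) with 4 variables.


Enumerate all 16 truth assignments over 4 variables.
Test each against every clause.
Satisfying assignments found: 8.

8


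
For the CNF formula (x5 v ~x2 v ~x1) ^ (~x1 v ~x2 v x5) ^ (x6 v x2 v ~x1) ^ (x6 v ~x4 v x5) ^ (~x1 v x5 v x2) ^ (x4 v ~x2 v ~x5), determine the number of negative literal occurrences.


Scan each clause for negated literals.
Clause 1: 2 negative; Clause 2: 2 negative; Clause 3: 1 negative; Clause 4: 1 negative; Clause 5: 1 negative; Clause 6: 2 negative.
Total negative literal occurrences = 9.

9


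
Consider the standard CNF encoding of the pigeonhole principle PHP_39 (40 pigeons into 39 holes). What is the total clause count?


The PHP encoding has two parts:
1) At-least-one-hole clauses: 40 (one per pigeon, each with 39 literals).
2) At-most-one-pigeon-per-hole clauses: 39 holes * C(40,2) = 39 * 780 = 30420.
Total clauses = 40 + 30420 = 30460.

30460


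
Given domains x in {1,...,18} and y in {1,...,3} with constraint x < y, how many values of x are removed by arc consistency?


For the constraint x < y, x needs a supporting value in y's domain.
x can be at most 2 (one less than y's maximum).
Valid x values from domain: 2 out of 18.
Pruned = 18 - 2 = 16.

16


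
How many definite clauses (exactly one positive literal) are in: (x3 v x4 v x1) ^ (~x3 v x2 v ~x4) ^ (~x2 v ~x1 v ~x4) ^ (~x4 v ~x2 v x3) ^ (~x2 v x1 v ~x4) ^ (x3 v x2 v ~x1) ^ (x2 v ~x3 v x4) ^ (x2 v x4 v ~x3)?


A definite clause has exactly one positive literal.
Clause 1: 3 positive -> not definite
Clause 2: 1 positive -> definite
Clause 3: 0 positive -> not definite
Clause 4: 1 positive -> definite
Clause 5: 1 positive -> definite
Clause 6: 2 positive -> not definite
Clause 7: 2 positive -> not definite
Clause 8: 2 positive -> not definite
Definite clause count = 3.

3


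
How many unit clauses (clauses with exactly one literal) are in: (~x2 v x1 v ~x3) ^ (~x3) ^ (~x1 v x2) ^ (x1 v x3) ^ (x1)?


A unit clause contains exactly one literal.
Unit clauses found: (~x3), (x1).
Count = 2.

2


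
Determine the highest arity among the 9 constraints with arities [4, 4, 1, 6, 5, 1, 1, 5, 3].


The arities are: 4, 4, 1, 6, 5, 1, 1, 5, 3.
Scan for the maximum value.
Maximum arity = 6.

6


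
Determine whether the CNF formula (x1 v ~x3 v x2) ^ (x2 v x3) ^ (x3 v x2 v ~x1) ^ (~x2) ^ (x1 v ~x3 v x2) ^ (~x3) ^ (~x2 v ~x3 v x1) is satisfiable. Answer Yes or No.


Check all 8 possible truth assignments.
Number of satisfying assignments found: 0.
The formula is unsatisfiable.

No


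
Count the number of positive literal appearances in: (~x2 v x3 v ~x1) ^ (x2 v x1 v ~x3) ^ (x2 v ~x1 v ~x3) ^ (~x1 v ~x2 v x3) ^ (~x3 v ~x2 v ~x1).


Scan each clause for unnegated literals.
Clause 1: 1 positive; Clause 2: 2 positive; Clause 3: 1 positive; Clause 4: 1 positive; Clause 5: 0 positive.
Total positive literal occurrences = 5.

5


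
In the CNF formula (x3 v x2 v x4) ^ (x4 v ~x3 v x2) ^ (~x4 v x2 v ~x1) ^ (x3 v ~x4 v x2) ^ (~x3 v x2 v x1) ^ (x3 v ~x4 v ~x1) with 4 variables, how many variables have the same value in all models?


Find all satisfying assignments: 7 model(s).
Check which variables have the same value in every model.
Fixed variables: x2=T.
Backbone size = 1.

1


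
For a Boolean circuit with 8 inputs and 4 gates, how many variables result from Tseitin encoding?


The Tseitin transformation introduces one auxiliary variable per gate.
Total variables = inputs + gates = 8 + 4 = 12.

12


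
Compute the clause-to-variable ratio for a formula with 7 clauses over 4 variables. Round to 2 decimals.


Clause-to-variable ratio = clauses / variables.
7 / 4 = 1.75.

1.75


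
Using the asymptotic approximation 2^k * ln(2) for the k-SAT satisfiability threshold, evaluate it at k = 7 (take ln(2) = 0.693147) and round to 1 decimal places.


Using the asymptotic formula: threshold ~ 2^k * ln(2).
2^7 = 128.
128 * 0.693147 = 88.7.

88.7


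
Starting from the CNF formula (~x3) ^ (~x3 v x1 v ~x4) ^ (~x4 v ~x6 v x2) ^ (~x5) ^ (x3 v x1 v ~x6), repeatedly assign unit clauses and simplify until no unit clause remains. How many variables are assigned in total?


Unit propagation repeatedly assigns the literal in any unit clause, then simplifies.
Assignments in order: x3 = F, x5 = F.
No further unit clauses remain.
Total variables assigned = 2.

2


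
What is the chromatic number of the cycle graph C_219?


An odd cycle cannot be 2-colored: alternating two colors around the cycle returns to the start with a conflict.
Since 219 is odd, three colors are required (and three suffice).
Chromatic number = 3.

3


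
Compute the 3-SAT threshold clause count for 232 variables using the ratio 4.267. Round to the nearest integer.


The 3-SAT phase transition occurs at approximately 4.267 clauses per variable.
m = 4.267 * 232 = 989.944.
Rounded to nearest integer: 990.

990


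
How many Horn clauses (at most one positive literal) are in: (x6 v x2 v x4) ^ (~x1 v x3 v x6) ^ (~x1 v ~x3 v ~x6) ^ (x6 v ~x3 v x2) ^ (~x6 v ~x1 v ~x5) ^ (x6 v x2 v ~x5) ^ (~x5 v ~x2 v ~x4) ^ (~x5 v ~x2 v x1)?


A Horn clause has at most one positive literal.
Clause 1: 3 positive lit(s) -> not Horn
Clause 2: 2 positive lit(s) -> not Horn
Clause 3: 0 positive lit(s) -> Horn
Clause 4: 2 positive lit(s) -> not Horn
Clause 5: 0 positive lit(s) -> Horn
Clause 6: 2 positive lit(s) -> not Horn
Clause 7: 0 positive lit(s) -> Horn
Clause 8: 1 positive lit(s) -> Horn
Total Horn clauses = 4.

4


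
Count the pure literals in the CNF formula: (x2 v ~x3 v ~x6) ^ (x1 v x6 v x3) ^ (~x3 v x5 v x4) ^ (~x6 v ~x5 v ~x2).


A pure literal appears in only one polarity across all clauses.
Pure literals: x1 (positive only), x4 (positive only).
Count = 2.

2


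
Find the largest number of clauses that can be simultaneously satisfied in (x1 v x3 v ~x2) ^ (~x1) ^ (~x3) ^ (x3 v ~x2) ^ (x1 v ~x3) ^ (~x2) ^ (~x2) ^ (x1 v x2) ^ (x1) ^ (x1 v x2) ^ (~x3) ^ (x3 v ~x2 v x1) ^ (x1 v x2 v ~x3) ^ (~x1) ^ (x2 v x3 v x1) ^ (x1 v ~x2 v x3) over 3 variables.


Enumerate all 8 truth assignments.
For each, count how many of the 16 clauses are satisfied.
The formula is not fully satisfiable, so the maximum is below 16.
Maximum simultaneously satisfiable clauses = 14.

14


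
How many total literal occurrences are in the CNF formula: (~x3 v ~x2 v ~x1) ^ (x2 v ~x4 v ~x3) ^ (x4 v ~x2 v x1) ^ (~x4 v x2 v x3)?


Clause lengths: 3, 3, 3, 3.
Sum = 3 + 3 + 3 + 3 = 12.

12


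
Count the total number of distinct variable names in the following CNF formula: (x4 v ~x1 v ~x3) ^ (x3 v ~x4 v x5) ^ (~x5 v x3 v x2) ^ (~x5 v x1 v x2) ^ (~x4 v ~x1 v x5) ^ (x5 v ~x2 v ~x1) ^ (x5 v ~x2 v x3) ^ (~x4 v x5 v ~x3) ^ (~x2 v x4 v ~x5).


Identify each distinct variable in the formula.
Variables found: x1, x2, x3, x4, x5.
Total distinct variables = 5.

5


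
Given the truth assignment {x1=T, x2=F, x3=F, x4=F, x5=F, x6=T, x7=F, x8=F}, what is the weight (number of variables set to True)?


The weight is the number of variables assigned True.
True variables: x1, x6.
Weight = 2.

2


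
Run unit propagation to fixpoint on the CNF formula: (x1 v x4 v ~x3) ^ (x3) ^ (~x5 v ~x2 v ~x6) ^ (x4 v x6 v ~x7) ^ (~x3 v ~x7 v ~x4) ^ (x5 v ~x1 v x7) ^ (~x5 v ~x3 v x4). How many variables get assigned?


Unit propagation repeatedly assigns the literal in any unit clause, then simplifies.
Assignments in order: x3 = T.
No further unit clauses remain.
Total variables assigned = 1.

1


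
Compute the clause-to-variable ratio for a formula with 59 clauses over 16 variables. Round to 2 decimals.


Clause-to-variable ratio = clauses / variables.
59 / 16 = 3.69.

3.69


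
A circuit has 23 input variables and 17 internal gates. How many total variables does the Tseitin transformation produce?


The Tseitin transformation introduces one auxiliary variable per gate.
Total variables = inputs + gates = 23 + 17 = 40.

40


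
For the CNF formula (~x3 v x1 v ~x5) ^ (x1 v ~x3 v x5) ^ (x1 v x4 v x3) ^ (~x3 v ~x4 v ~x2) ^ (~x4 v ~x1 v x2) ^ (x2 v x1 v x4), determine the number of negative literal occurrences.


Scan each clause for negated literals.
Clause 1: 2 negative; Clause 2: 1 negative; Clause 3: 0 negative; Clause 4: 3 negative; Clause 5: 2 negative; Clause 6: 0 negative.
Total negative literal occurrences = 8.

8


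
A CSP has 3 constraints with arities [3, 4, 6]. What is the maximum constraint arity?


The arities are: 3, 4, 6.
Scan for the maximum value.
Maximum arity = 6.

6


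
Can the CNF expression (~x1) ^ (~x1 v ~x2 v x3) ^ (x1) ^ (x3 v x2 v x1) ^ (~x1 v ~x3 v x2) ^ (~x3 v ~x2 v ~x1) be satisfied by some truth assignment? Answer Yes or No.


Check all 8 possible truth assignments.
Number of satisfying assignments found: 0.
The formula is unsatisfiable.

No


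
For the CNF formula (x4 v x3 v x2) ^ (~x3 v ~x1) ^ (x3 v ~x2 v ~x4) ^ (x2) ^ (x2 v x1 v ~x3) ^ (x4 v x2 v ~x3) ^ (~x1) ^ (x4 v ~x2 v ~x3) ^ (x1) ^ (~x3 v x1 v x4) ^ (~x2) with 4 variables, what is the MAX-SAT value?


Enumerate all 16 truth assignments.
For each, count how many of the 11 clauses are satisfied.
The formula is not fully satisfiable, so the maximum is below 11.
Maximum simultaneously satisfiable clauses = 9.

9


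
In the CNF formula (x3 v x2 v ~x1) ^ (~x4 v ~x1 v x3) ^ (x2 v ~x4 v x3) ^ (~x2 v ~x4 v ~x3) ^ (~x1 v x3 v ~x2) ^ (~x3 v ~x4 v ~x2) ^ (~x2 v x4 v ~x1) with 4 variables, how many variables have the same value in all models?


Find all satisfying assignments: 8 model(s).
Check which variables have the same value in every model.
No variable is fixed across all models.
Backbone size = 0.

0


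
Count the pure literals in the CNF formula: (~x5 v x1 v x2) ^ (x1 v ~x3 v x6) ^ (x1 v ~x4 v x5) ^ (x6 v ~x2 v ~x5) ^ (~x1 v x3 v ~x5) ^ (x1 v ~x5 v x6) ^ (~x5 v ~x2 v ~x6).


A pure literal appears in only one polarity across all clauses.
Pure literals: x4 (negative only).
Count = 1.

1


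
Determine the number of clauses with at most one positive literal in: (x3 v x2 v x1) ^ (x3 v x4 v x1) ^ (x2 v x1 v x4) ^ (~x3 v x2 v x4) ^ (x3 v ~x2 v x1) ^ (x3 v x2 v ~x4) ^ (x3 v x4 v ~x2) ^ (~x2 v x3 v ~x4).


A Horn clause has at most one positive literal.
Clause 1: 3 positive lit(s) -> not Horn
Clause 2: 3 positive lit(s) -> not Horn
Clause 3: 3 positive lit(s) -> not Horn
Clause 4: 2 positive lit(s) -> not Horn
Clause 5: 2 positive lit(s) -> not Horn
Clause 6: 2 positive lit(s) -> not Horn
Clause 7: 2 positive lit(s) -> not Horn
Clause 8: 1 positive lit(s) -> Horn
Total Horn clauses = 1.

1


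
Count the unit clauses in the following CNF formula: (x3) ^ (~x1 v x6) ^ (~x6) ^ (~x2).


A unit clause contains exactly one literal.
Unit clauses found: (x3), (~x6), (~x2).
Count = 3.

3


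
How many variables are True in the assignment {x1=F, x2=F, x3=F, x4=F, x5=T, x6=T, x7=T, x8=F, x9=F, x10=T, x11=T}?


The weight is the number of variables assigned True.
True variables: x5, x6, x7, x10, x11.
Weight = 5.

5


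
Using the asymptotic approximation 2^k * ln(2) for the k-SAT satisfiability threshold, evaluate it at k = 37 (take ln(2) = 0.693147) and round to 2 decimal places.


Using the asymptotic formula: threshold ~ 2^k * ln(2).
2^37 = 137438953472.
137438953472 * 0.693147 = 95265398282.26.

95265398282.26


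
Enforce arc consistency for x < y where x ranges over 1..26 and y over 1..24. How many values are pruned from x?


For the constraint x < y, x needs a supporting value in y's domain.
x can be at most 23 (one less than y's maximum).
Valid x values from domain: 23 out of 26.
Pruned = 26 - 23 = 3.

3


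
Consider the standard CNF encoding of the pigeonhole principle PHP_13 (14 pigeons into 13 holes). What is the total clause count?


The PHP encoding has two parts:
1) At-least-one-hole clauses: 14 (one per pigeon, each with 13 literals).
2) At-most-one-pigeon-per-hole clauses: 13 holes * C(14,2) = 13 * 91 = 1183.
Total clauses = 14 + 1183 = 1197.

1197


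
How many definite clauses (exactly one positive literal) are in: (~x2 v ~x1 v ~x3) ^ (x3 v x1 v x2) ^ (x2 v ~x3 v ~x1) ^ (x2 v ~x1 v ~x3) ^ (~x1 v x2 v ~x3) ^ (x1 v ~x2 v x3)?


A definite clause has exactly one positive literal.
Clause 1: 0 positive -> not definite
Clause 2: 3 positive -> not definite
Clause 3: 1 positive -> definite
Clause 4: 1 positive -> definite
Clause 5: 1 positive -> definite
Clause 6: 2 positive -> not definite
Definite clause count = 3.

3


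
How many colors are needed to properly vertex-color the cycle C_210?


A cycle on an even number of vertices is bipartite: alternate two colors around the cycle.
Since 210 is even, two colors suffice, and at least two are needed because the graph has edges.
Chromatic number = 2.

2


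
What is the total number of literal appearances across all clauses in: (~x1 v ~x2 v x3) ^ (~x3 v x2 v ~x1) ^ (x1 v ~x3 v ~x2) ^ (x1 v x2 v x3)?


Clause lengths: 3, 3, 3, 3.
Sum = 3 + 3 + 3 + 3 = 12.

12


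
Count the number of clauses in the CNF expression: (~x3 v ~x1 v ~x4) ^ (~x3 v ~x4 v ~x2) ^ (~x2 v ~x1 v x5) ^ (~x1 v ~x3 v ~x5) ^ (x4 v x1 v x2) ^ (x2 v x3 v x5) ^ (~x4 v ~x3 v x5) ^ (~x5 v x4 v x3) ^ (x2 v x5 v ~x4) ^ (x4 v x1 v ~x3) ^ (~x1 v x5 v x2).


Each group enclosed in parentheses joined by ^ is one clause.
Counting the conjuncts: 11 clauses.

11
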